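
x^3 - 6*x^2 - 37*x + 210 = (x - 7)*(x - 5)*(x + 6)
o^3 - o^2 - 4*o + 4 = (o - 2)*(o - 1)*(o + 2)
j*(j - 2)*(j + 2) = j^3 - 4*j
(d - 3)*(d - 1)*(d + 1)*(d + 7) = d^4 + 4*d^3 - 22*d^2 - 4*d + 21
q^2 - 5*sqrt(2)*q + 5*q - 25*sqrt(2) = (q + 5)*(q - 5*sqrt(2))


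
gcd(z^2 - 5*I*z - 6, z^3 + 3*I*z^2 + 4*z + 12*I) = z - 2*I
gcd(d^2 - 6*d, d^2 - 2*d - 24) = d - 6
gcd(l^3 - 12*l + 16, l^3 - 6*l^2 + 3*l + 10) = l - 2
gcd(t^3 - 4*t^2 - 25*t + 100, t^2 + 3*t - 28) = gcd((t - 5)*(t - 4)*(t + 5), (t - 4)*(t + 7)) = t - 4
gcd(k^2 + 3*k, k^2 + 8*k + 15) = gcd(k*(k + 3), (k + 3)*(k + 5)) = k + 3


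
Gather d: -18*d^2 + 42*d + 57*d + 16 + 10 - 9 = -18*d^2 + 99*d + 17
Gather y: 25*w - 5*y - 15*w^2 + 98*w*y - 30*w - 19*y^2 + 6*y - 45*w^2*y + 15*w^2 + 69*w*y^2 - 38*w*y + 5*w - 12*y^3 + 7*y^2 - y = -12*y^3 + y^2*(69*w - 12) + y*(-45*w^2 + 60*w)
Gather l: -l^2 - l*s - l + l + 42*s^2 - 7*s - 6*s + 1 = -l^2 - l*s + 42*s^2 - 13*s + 1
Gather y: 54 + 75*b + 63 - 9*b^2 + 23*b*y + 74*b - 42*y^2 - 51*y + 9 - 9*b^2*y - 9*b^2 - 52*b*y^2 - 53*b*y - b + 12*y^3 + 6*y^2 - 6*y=-18*b^2 + 148*b + 12*y^3 + y^2*(-52*b - 36) + y*(-9*b^2 - 30*b - 57) + 126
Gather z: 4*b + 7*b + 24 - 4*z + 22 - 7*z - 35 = 11*b - 11*z + 11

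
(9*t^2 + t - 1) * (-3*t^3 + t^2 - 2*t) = -27*t^5 + 6*t^4 - 14*t^3 - 3*t^2 + 2*t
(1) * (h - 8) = h - 8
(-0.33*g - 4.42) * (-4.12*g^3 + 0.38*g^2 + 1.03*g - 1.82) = 1.3596*g^4 + 18.085*g^3 - 2.0195*g^2 - 3.952*g + 8.0444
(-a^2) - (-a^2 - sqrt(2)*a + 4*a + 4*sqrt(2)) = -4*a + sqrt(2)*a - 4*sqrt(2)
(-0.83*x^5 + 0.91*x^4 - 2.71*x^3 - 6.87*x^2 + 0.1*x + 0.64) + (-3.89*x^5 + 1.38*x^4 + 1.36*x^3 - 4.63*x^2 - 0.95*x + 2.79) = -4.72*x^5 + 2.29*x^4 - 1.35*x^3 - 11.5*x^2 - 0.85*x + 3.43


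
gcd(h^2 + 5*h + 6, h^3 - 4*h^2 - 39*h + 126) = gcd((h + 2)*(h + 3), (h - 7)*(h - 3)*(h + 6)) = 1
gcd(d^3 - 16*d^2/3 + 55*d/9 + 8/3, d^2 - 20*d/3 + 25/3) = 1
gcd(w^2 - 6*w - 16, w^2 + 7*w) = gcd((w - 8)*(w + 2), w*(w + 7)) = 1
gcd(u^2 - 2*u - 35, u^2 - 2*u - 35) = u^2 - 2*u - 35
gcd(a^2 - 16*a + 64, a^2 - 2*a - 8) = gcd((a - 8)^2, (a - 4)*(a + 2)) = 1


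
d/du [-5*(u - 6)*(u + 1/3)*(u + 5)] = -15*u^2 + 20*u/3 + 455/3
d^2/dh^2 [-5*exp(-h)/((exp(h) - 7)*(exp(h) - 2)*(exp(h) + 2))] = 5*(-16*exp(6*h) + 161*exp(5*h) - 393*exp(4*h) - 280*exp(3*h) + 328*exp(2*h) + 336*exp(h) - 784)*exp(-h)/(exp(9*h) - 21*exp(8*h) + 135*exp(7*h) - 91*exp(6*h) - 1716*exp(5*h) + 3108*exp(4*h) + 6992*exp(3*h) - 15120*exp(2*h) - 9408*exp(h) + 21952)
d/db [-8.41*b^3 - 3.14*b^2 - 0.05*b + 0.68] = -25.23*b^2 - 6.28*b - 0.05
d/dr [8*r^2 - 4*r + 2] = 16*r - 4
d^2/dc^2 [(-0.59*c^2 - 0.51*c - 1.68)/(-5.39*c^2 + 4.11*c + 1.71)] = (55.773564*c^3 + 325.472994*c^2 - 195.097518*c + 84.008016)/(156.590819*c^6 - 358.212393*c^5 + 124.107984*c^4 + 157.862223*c^3 - 39.373776*c^2 - 36.054153*c - 5.000211)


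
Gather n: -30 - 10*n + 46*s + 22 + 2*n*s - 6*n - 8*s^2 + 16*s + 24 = n*(2*s - 16) - 8*s^2 + 62*s + 16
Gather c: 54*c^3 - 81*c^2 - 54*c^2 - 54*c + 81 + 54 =54*c^3 - 135*c^2 - 54*c + 135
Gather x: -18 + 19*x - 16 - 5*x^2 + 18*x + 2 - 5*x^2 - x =-10*x^2 + 36*x - 32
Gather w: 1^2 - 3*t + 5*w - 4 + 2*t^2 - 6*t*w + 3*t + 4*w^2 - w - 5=2*t^2 + 4*w^2 + w*(4 - 6*t) - 8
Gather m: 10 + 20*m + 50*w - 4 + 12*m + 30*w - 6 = 32*m + 80*w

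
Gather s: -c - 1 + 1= -c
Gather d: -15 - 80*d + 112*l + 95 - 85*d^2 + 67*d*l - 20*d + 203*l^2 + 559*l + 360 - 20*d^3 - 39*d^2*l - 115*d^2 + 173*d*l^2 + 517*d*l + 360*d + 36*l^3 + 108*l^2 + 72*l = -20*d^3 + d^2*(-39*l - 200) + d*(173*l^2 + 584*l + 260) + 36*l^3 + 311*l^2 + 743*l + 440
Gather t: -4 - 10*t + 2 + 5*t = -5*t - 2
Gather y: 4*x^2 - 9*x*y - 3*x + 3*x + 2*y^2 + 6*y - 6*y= 4*x^2 - 9*x*y + 2*y^2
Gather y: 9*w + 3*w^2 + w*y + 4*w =3*w^2 + w*y + 13*w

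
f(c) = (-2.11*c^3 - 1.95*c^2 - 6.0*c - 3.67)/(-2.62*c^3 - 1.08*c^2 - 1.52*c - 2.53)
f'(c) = (-6.33*c^2 - 3.9*c - 6.0)/(-2.62*c^3 - 1.08*c^2 - 1.52*c - 2.53) + (7.86*c^2 + 2.16*c + 1.52)*(-2.11*c^3 - 1.95*c^2 - 6.0*c - 3.67)/(-2.62*c^3 - 1.08*c^2 - 1.52*c - 2.53)^2 = (3.5527136788005e-15*c^5 - 2.8302*c^4 - 25.0256*c^3 - 16.3473*c^2 + 1.9398*c + 9.6016)/(6.8644*c^6 + 5.6592*c^5 + 9.1312*c^4 + 16.5404*c^3 + 7.7752*c^2 + 7.6912*c + 6.4009)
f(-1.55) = 1.26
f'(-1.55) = 0.90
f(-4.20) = 0.80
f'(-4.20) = 0.02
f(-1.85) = 1.07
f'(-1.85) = 0.43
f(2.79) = 1.13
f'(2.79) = -0.16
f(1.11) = 1.71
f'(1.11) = -0.56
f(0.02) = 1.48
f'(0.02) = 1.47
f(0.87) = 1.84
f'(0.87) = -0.47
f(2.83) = 1.12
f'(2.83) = -0.15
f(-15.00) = 0.79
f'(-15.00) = -0.00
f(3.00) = 1.10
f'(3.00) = -0.14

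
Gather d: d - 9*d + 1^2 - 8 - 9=-8*d - 16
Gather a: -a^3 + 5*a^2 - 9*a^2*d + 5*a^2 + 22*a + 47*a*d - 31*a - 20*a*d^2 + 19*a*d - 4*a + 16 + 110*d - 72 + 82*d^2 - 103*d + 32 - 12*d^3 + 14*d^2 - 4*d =-a^3 + a^2*(10 - 9*d) + a*(-20*d^2 + 66*d - 13) - 12*d^3 + 96*d^2 + 3*d - 24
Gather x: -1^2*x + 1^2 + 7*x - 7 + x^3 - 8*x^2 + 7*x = x^3 - 8*x^2 + 13*x - 6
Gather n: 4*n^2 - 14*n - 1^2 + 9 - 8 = 4*n^2 - 14*n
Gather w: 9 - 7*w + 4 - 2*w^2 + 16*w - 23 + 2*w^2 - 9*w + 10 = 0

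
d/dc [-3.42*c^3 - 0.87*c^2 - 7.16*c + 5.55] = -10.26*c^2 - 1.74*c - 7.16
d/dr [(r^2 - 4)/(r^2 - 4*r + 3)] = 2*(-2*r^2 + 7*r - 8)/(r^4 - 8*r^3 + 22*r^2 - 24*r + 9)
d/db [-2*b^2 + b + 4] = 1 - 4*b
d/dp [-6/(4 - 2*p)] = -3/(p - 2)^2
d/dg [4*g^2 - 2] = 8*g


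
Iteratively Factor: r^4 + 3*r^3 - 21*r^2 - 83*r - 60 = (r + 1)*(r^3 + 2*r^2 - 23*r - 60) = (r + 1)*(r + 3)*(r^2 - r - 20) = (r - 5)*(r + 1)*(r + 3)*(r + 4)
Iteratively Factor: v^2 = (v)*(v)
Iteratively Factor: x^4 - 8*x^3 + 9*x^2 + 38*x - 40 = (x - 4)*(x^3 - 4*x^2 - 7*x + 10) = (x - 4)*(x - 1)*(x^2 - 3*x - 10) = (x - 4)*(x - 1)*(x + 2)*(x - 5)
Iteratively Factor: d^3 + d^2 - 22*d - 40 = (d + 2)*(d^2 - d - 20) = (d - 5)*(d + 2)*(d + 4)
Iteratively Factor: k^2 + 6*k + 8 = (k + 4)*(k + 2)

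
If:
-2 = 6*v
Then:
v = -1/3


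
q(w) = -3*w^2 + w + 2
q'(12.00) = -71.00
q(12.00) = -418.00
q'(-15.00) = 91.00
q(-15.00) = -688.00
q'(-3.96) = 24.76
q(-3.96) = -49.00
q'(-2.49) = 15.94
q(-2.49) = -19.09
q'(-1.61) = 10.66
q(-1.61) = -7.39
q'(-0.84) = 6.04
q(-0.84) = -0.96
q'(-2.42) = 15.52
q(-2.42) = -17.99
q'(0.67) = -3.02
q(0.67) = 1.32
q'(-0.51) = 4.06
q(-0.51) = 0.71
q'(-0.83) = 5.98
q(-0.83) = -0.90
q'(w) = 1 - 6*w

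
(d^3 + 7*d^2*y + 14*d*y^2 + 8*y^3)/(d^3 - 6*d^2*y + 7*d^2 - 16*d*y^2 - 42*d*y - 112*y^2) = (-d^2 - 5*d*y - 4*y^2)/(-d^2 + 8*d*y - 7*d + 56*y)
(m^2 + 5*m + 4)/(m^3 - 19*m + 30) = (m^2 + 5*m + 4)/(m^3 - 19*m + 30)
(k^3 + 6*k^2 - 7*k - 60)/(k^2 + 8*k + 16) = (k^2 + 2*k - 15)/(k + 4)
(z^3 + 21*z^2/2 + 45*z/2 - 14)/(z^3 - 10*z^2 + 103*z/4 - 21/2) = 2*(z^2 + 11*z + 28)/(2*z^2 - 19*z + 42)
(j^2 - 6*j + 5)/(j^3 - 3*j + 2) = (j - 5)/(j^2 + j - 2)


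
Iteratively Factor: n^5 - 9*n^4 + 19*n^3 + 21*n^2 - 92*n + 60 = (n - 5)*(n^4 - 4*n^3 - n^2 + 16*n - 12) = (n - 5)*(n - 3)*(n^3 - n^2 - 4*n + 4) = (n - 5)*(n - 3)*(n - 1)*(n^2 - 4) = (n - 5)*(n - 3)*(n - 2)*(n - 1)*(n + 2)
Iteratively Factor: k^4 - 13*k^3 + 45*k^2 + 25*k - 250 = (k - 5)*(k^3 - 8*k^2 + 5*k + 50) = (k - 5)^2*(k^2 - 3*k - 10) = (k - 5)^2*(k + 2)*(k - 5)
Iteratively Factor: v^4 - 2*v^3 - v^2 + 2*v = (v - 2)*(v^3 - v) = (v - 2)*(v + 1)*(v^2 - v) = (v - 2)*(v - 1)*(v + 1)*(v)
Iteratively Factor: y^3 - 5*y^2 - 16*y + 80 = (y - 5)*(y^2 - 16) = (y - 5)*(y - 4)*(y + 4)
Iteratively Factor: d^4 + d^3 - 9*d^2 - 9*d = (d + 3)*(d^3 - 2*d^2 - 3*d) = (d + 1)*(d + 3)*(d^2 - 3*d) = (d - 3)*(d + 1)*(d + 3)*(d)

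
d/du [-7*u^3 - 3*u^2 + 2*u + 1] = -21*u^2 - 6*u + 2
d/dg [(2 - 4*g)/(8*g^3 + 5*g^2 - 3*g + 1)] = 2*(32*g^3 - 14*g^2 - 10*g + 1)/(64*g^6 + 80*g^5 - 23*g^4 - 14*g^3 + 19*g^2 - 6*g + 1)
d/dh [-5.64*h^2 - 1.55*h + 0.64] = -11.28*h - 1.55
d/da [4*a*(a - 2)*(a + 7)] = 12*a^2 + 40*a - 56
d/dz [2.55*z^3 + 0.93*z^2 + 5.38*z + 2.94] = 7.65*z^2 + 1.86*z + 5.38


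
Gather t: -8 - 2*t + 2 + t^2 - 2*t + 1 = t^2 - 4*t - 5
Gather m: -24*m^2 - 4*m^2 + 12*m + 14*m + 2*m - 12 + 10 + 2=-28*m^2 + 28*m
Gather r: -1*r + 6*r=5*r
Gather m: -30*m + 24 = 24 - 30*m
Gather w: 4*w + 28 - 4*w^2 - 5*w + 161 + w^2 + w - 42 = 147 - 3*w^2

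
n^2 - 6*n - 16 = (n - 8)*(n + 2)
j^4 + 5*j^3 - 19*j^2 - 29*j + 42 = (j - 3)*(j - 1)*(j + 2)*(j + 7)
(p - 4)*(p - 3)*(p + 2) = p^3 - 5*p^2 - 2*p + 24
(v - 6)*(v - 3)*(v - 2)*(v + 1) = v^4 - 10*v^3 + 25*v^2 - 36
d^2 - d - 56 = (d - 8)*(d + 7)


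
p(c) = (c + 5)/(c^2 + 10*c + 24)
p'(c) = (-2*c - 10)*(c + 5)/(c^2 + 10*c + 24)^2 + 1/(c^2 + 10*c + 24)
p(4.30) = 0.11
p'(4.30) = -0.01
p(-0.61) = 0.24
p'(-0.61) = -0.06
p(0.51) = 0.19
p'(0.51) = -0.04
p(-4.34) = -1.17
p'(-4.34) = -4.51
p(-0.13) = 0.21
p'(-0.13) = -0.05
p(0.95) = 0.17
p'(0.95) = -0.03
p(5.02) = 0.10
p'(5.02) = -0.01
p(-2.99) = 0.66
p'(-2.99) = -0.55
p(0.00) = 0.21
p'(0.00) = -0.05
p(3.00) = 0.13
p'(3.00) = -0.02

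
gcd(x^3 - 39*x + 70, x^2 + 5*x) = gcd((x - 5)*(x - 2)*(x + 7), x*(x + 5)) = 1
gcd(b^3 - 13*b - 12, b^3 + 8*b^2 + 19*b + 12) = b^2 + 4*b + 3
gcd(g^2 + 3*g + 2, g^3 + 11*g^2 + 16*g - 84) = 1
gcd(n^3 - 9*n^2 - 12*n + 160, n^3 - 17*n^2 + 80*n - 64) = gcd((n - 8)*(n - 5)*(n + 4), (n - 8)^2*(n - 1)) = n - 8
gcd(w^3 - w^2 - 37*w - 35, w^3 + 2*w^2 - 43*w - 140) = w^2 - 2*w - 35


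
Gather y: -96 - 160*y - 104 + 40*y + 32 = -120*y - 168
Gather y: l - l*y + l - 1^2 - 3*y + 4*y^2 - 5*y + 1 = 2*l + 4*y^2 + y*(-l - 8)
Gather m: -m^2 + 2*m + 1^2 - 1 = -m^2 + 2*m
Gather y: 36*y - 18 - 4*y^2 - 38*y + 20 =-4*y^2 - 2*y + 2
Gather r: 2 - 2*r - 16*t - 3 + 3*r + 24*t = r + 8*t - 1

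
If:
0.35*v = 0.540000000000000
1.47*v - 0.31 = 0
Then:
No Solution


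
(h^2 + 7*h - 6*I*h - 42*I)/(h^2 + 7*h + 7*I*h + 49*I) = (h - 6*I)/(h + 7*I)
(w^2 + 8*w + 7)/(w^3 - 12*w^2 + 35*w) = (w^2 + 8*w + 7)/(w*(w^2 - 12*w + 35))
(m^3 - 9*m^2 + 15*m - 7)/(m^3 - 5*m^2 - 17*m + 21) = (m - 1)/(m + 3)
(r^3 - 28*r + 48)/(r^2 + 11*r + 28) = (r^3 - 28*r + 48)/(r^2 + 11*r + 28)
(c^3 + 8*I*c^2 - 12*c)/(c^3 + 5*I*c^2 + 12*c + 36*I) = c/(c - 3*I)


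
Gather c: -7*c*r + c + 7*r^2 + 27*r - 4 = c*(1 - 7*r) + 7*r^2 + 27*r - 4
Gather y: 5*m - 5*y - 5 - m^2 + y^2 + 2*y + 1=-m^2 + 5*m + y^2 - 3*y - 4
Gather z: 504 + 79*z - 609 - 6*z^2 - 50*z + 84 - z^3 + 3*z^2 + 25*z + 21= -z^3 - 3*z^2 + 54*z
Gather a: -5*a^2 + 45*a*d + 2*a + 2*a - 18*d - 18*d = -5*a^2 + a*(45*d + 4) - 36*d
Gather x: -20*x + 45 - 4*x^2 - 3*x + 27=-4*x^2 - 23*x + 72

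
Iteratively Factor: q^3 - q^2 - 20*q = (q)*(q^2 - q - 20) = q*(q + 4)*(q - 5)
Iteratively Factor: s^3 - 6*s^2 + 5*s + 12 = (s - 3)*(s^2 - 3*s - 4) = (s - 4)*(s - 3)*(s + 1)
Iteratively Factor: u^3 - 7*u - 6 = (u + 1)*(u^2 - u - 6) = (u - 3)*(u + 1)*(u + 2)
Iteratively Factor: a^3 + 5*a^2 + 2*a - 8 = (a - 1)*(a^2 + 6*a + 8) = (a - 1)*(a + 4)*(a + 2)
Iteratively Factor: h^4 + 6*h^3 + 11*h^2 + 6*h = (h + 2)*(h^3 + 4*h^2 + 3*h) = (h + 1)*(h + 2)*(h^2 + 3*h) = h*(h + 1)*(h + 2)*(h + 3)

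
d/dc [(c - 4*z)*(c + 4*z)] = 2*c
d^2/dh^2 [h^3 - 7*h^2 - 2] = 6*h - 14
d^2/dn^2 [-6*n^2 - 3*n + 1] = -12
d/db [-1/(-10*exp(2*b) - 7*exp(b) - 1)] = (-20*exp(b) - 7)*exp(b)/(10*exp(2*b) + 7*exp(b) + 1)^2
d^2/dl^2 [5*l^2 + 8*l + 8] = 10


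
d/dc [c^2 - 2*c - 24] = 2*c - 2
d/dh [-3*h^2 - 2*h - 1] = -6*h - 2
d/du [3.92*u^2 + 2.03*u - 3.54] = 7.84*u + 2.03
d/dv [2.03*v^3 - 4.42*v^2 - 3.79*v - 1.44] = 6.09*v^2 - 8.84*v - 3.79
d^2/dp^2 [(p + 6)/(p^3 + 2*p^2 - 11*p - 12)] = 2*((p + 6)*(3*p^2 + 4*p - 11)^2 + (-3*p^2 - 4*p - (p + 6)*(3*p + 2) + 11)*(p^3 + 2*p^2 - 11*p - 12))/(p^3 + 2*p^2 - 11*p - 12)^3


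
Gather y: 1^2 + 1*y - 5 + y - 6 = 2*y - 10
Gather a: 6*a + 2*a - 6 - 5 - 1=8*a - 12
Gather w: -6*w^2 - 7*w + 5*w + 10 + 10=-6*w^2 - 2*w + 20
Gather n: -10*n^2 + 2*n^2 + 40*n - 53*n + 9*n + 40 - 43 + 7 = -8*n^2 - 4*n + 4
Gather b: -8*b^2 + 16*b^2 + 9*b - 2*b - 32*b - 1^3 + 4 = 8*b^2 - 25*b + 3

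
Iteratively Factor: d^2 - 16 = (d + 4)*(d - 4)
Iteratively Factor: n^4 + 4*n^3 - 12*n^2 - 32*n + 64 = (n - 2)*(n^3 + 6*n^2 - 32) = (n - 2)*(n + 4)*(n^2 + 2*n - 8) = (n - 2)*(n + 4)^2*(n - 2)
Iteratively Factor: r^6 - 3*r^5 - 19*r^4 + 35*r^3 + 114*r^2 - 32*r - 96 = (r - 4)*(r^5 + r^4 - 15*r^3 - 25*r^2 + 14*r + 24) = (r - 4)^2*(r^4 + 5*r^3 + 5*r^2 - 5*r - 6) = (r - 4)^2*(r + 2)*(r^3 + 3*r^2 - r - 3) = (r - 4)^2*(r - 1)*(r + 2)*(r^2 + 4*r + 3) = (r - 4)^2*(r - 1)*(r + 1)*(r + 2)*(r + 3)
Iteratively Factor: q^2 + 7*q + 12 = (q + 4)*(q + 3)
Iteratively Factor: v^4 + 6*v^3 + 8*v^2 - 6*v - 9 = (v - 1)*(v^3 + 7*v^2 + 15*v + 9) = (v - 1)*(v + 3)*(v^2 + 4*v + 3) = (v - 1)*(v + 3)^2*(v + 1)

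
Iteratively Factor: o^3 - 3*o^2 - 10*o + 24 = (o - 2)*(o^2 - o - 12) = (o - 4)*(o - 2)*(o + 3)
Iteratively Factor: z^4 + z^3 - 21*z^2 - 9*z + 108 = (z - 3)*(z^3 + 4*z^2 - 9*z - 36) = (z - 3)^2*(z^2 + 7*z + 12) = (z - 3)^2*(z + 3)*(z + 4)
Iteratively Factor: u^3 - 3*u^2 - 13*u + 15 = (u - 1)*(u^2 - 2*u - 15) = (u - 5)*(u - 1)*(u + 3)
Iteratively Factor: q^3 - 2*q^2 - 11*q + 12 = (q - 4)*(q^2 + 2*q - 3) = (q - 4)*(q - 1)*(q + 3)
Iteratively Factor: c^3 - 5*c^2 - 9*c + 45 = (c - 3)*(c^2 - 2*c - 15) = (c - 3)*(c + 3)*(c - 5)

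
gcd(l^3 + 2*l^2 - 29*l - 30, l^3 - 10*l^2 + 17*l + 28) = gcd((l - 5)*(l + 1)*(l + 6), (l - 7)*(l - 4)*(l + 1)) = l + 1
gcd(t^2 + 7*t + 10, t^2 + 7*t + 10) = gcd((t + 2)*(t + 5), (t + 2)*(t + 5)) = t^2 + 7*t + 10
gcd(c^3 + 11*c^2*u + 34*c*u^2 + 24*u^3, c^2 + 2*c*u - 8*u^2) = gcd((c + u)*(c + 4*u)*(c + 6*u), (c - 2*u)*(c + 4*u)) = c + 4*u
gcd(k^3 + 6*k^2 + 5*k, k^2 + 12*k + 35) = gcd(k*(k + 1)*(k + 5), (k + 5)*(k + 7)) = k + 5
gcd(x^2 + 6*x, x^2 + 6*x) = x^2 + 6*x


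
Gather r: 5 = 5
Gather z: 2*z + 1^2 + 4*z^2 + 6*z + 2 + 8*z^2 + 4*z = 12*z^2 + 12*z + 3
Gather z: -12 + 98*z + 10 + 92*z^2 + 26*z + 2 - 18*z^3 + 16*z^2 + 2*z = -18*z^3 + 108*z^2 + 126*z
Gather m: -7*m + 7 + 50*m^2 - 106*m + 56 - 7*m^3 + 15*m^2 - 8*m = -7*m^3 + 65*m^2 - 121*m + 63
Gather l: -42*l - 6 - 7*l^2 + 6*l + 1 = -7*l^2 - 36*l - 5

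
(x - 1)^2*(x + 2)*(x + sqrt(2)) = x^4 + sqrt(2)*x^3 - 3*x^2 - 3*sqrt(2)*x + 2*x + 2*sqrt(2)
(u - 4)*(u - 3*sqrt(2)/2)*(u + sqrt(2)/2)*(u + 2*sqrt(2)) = u^4 - 4*u^3 + sqrt(2)*u^3 - 4*sqrt(2)*u^2 - 11*u^2/2 - 3*sqrt(2)*u + 22*u + 12*sqrt(2)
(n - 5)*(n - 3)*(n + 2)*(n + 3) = n^4 - 3*n^3 - 19*n^2 + 27*n + 90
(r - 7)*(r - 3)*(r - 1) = r^3 - 11*r^2 + 31*r - 21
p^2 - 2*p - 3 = (p - 3)*(p + 1)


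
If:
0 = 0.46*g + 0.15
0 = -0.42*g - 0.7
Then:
No Solution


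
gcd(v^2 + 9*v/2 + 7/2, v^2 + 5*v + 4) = v + 1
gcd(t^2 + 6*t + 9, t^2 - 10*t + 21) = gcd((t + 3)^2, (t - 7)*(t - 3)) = 1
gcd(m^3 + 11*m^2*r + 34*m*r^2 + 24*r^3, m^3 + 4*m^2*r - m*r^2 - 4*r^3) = m^2 + 5*m*r + 4*r^2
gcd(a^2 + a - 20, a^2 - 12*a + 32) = a - 4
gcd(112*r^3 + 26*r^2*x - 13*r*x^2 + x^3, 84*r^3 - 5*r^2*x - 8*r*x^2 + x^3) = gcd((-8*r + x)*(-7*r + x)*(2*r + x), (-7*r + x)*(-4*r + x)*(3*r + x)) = -7*r + x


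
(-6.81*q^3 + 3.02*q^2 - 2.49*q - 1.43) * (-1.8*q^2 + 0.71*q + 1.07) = 12.258*q^5 - 10.2711*q^4 - 0.6605*q^3 + 4.0375*q^2 - 3.6796*q - 1.5301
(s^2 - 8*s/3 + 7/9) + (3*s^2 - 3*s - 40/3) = 4*s^2 - 17*s/3 - 113/9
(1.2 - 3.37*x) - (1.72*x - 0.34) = 1.54 - 5.09*x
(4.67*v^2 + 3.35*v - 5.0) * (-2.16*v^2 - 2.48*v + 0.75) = -10.0872*v^4 - 18.8176*v^3 + 5.9945*v^2 + 14.9125*v - 3.75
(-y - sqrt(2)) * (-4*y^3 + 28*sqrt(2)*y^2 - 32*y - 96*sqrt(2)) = 4*y^4 - 24*sqrt(2)*y^3 - 24*y^2 + 128*sqrt(2)*y + 192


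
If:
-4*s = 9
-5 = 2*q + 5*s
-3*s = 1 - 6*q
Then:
No Solution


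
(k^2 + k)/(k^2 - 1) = k/(k - 1)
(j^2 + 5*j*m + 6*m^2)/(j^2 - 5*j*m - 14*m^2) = (j + 3*m)/(j - 7*m)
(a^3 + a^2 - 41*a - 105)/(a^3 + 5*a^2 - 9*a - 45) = (a - 7)/(a - 3)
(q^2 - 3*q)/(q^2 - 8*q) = (q - 3)/(q - 8)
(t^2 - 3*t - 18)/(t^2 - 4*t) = (t^2 - 3*t - 18)/(t*(t - 4))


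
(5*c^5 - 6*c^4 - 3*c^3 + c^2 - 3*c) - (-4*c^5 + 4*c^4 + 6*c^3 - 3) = 9*c^5 - 10*c^4 - 9*c^3 + c^2 - 3*c + 3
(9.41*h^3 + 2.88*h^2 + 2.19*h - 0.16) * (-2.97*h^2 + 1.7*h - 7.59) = -27.9477*h^5 + 7.4434*h^4 - 73.0302*h^3 - 17.661*h^2 - 16.8941*h + 1.2144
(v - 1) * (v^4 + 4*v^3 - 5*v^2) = v^5 + 3*v^4 - 9*v^3 + 5*v^2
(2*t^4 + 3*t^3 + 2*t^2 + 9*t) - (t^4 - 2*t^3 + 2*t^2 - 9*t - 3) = t^4 + 5*t^3 + 18*t + 3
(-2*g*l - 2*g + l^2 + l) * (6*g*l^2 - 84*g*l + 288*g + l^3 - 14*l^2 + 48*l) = -12*g^2*l^3 + 156*g^2*l^2 - 408*g^2*l - 576*g^2 + 4*g*l^4 - 52*g*l^3 + 136*g*l^2 + 192*g*l + l^5 - 13*l^4 + 34*l^3 + 48*l^2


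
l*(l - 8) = l^2 - 8*l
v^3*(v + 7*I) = v^4 + 7*I*v^3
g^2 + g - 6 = (g - 2)*(g + 3)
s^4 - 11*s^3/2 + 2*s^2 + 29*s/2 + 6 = (s - 4)*(s - 3)*(s + 1/2)*(s + 1)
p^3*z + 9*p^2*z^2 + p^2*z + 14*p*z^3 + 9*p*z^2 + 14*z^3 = (p + 2*z)*(p + 7*z)*(p*z + z)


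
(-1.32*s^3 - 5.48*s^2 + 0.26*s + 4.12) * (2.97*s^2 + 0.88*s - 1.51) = -3.9204*s^5 - 17.4372*s^4 - 2.057*s^3 + 20.74*s^2 + 3.233*s - 6.2212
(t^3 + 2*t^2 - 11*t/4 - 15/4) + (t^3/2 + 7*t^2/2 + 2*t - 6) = 3*t^3/2 + 11*t^2/2 - 3*t/4 - 39/4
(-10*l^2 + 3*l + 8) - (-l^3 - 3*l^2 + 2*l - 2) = l^3 - 7*l^2 + l + 10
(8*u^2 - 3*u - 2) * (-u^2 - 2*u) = -8*u^4 - 13*u^3 + 8*u^2 + 4*u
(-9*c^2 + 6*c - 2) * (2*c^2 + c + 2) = -18*c^4 + 3*c^3 - 16*c^2 + 10*c - 4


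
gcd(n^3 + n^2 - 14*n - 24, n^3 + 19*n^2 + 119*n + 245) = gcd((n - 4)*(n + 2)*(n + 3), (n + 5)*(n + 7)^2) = 1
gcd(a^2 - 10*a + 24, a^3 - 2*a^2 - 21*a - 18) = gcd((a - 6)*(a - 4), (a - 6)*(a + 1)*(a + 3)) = a - 6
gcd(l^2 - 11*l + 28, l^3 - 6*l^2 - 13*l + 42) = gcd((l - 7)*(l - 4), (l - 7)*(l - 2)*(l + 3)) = l - 7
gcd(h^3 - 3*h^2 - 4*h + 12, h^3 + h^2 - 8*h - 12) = h^2 - h - 6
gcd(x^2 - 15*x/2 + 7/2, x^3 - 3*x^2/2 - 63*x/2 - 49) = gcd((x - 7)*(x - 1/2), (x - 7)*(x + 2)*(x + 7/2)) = x - 7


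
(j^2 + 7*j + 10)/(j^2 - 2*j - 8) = (j + 5)/(j - 4)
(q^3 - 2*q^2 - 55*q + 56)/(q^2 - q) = q - 1 - 56/q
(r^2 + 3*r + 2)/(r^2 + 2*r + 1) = (r + 2)/(r + 1)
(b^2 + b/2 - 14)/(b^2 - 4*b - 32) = (b - 7/2)/(b - 8)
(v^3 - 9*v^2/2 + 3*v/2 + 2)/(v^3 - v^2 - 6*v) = (-2*v^3 + 9*v^2 - 3*v - 4)/(2*v*(-v^2 + v + 6))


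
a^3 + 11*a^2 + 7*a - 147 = (a - 3)*(a + 7)^2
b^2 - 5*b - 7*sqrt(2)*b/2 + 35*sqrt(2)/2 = (b - 5)*(b - 7*sqrt(2)/2)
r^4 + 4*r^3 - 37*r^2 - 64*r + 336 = (r - 4)*(r - 3)*(r + 4)*(r + 7)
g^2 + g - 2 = (g - 1)*(g + 2)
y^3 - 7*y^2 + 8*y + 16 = (y - 4)^2*(y + 1)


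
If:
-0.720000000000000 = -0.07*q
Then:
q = 10.29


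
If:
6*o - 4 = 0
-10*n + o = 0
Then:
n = 1/15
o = 2/3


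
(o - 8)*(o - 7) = o^2 - 15*o + 56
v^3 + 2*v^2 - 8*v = v*(v - 2)*(v + 4)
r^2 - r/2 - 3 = (r - 2)*(r + 3/2)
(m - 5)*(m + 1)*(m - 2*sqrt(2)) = m^3 - 4*m^2 - 2*sqrt(2)*m^2 - 5*m + 8*sqrt(2)*m + 10*sqrt(2)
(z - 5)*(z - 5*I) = z^2 - 5*z - 5*I*z + 25*I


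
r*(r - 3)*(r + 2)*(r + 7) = r^4 + 6*r^3 - 13*r^2 - 42*r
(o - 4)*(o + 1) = o^2 - 3*o - 4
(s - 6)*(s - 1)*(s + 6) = s^3 - s^2 - 36*s + 36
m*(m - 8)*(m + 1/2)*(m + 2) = m^4 - 11*m^3/2 - 19*m^2 - 8*m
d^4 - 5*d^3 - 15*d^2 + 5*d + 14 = (d - 7)*(d - 1)*(d + 1)*(d + 2)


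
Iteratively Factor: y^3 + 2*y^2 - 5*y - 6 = (y + 1)*(y^2 + y - 6) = (y + 1)*(y + 3)*(y - 2)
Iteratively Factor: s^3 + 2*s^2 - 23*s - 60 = (s + 4)*(s^2 - 2*s - 15) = (s - 5)*(s + 4)*(s + 3)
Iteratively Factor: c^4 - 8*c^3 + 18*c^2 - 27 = (c + 1)*(c^3 - 9*c^2 + 27*c - 27) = (c - 3)*(c + 1)*(c^2 - 6*c + 9) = (c - 3)^2*(c + 1)*(c - 3)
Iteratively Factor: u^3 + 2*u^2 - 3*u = (u + 3)*(u^2 - u) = (u - 1)*(u + 3)*(u)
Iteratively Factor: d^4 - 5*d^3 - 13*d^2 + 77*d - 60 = (d - 3)*(d^3 - 2*d^2 - 19*d + 20) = (d - 3)*(d - 1)*(d^2 - d - 20) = (d - 3)*(d - 1)*(d + 4)*(d - 5)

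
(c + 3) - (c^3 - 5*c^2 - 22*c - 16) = -c^3 + 5*c^2 + 23*c + 19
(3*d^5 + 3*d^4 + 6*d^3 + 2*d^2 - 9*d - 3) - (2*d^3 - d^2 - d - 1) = 3*d^5 + 3*d^4 + 4*d^3 + 3*d^2 - 8*d - 2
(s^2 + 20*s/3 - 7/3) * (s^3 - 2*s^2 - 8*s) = s^5 + 14*s^4/3 - 71*s^3/3 - 146*s^2/3 + 56*s/3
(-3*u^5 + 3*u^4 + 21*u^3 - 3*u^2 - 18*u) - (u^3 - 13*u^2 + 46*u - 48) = -3*u^5 + 3*u^4 + 20*u^3 + 10*u^2 - 64*u + 48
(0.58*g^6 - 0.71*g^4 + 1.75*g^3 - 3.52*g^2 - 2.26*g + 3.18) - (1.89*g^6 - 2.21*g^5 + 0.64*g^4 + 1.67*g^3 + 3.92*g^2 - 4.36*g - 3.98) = -1.31*g^6 + 2.21*g^5 - 1.35*g^4 + 0.0800000000000001*g^3 - 7.44*g^2 + 2.1*g + 7.16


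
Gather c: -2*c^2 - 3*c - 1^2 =-2*c^2 - 3*c - 1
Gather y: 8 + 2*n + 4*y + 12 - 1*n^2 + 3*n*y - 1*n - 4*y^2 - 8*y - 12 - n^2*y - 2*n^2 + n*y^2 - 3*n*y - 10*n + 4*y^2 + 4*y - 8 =-n^2*y - 3*n^2 + n*y^2 - 9*n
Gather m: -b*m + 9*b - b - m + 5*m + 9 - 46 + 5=8*b + m*(4 - b) - 32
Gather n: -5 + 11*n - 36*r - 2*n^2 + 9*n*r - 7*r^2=-2*n^2 + n*(9*r + 11) - 7*r^2 - 36*r - 5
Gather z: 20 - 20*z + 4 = 24 - 20*z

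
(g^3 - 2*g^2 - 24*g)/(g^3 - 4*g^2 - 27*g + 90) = g*(g + 4)/(g^2 + 2*g - 15)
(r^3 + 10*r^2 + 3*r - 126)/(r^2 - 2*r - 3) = (r^2 + 13*r + 42)/(r + 1)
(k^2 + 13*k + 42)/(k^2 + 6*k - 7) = (k + 6)/(k - 1)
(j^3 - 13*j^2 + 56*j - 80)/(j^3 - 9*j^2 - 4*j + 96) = (j^2 - 9*j + 20)/(j^2 - 5*j - 24)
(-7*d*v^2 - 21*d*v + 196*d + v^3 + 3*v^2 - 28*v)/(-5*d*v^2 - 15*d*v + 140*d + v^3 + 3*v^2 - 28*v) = (-7*d + v)/(-5*d + v)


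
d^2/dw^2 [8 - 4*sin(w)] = 4*sin(w)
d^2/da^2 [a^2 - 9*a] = 2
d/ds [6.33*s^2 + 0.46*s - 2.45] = 12.66*s + 0.46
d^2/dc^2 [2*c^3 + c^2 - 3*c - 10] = 12*c + 2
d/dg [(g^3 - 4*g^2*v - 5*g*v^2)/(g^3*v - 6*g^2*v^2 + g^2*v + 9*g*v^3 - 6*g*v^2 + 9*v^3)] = (2*g^3*v - g^3 - 22*g^2*v^2 + 9*g^2*v - 29*g*v^2 - 15*v^3)/(v*(-g^5 + 9*g^4*v - 2*g^4 - 27*g^3*v^2 + 18*g^3*v - g^3 + 27*g^2*v^3 - 54*g^2*v^2 + 9*g^2*v + 54*g*v^3 - 27*g*v^2 + 27*v^3))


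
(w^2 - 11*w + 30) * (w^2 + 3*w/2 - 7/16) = w^4 - 19*w^3/2 + 209*w^2/16 + 797*w/16 - 105/8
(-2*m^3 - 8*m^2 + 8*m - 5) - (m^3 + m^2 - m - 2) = -3*m^3 - 9*m^2 + 9*m - 3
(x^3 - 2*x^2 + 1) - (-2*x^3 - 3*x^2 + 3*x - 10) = 3*x^3 + x^2 - 3*x + 11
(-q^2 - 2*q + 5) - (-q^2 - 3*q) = q + 5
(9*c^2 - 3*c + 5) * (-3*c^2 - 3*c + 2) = -27*c^4 - 18*c^3 + 12*c^2 - 21*c + 10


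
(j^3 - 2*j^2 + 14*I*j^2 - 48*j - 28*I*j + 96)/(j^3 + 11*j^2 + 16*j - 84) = (j^2 + 14*I*j - 48)/(j^2 + 13*j + 42)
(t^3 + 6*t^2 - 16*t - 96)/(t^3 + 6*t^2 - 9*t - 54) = (t^2 - 16)/(t^2 - 9)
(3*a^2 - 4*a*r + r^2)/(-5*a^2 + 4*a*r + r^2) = (-3*a + r)/(5*a + r)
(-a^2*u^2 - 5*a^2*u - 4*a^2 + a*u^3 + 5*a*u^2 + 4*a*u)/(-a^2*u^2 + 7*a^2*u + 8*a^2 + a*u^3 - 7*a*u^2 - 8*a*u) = (u + 4)/(u - 8)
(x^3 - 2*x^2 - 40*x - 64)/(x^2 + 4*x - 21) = (x^3 - 2*x^2 - 40*x - 64)/(x^2 + 4*x - 21)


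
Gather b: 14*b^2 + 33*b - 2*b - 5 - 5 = 14*b^2 + 31*b - 10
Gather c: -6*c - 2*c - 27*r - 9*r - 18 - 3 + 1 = -8*c - 36*r - 20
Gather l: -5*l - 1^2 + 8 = 7 - 5*l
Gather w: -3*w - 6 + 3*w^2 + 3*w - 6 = 3*w^2 - 12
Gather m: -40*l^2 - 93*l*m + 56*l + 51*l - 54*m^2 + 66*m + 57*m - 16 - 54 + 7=-40*l^2 + 107*l - 54*m^2 + m*(123 - 93*l) - 63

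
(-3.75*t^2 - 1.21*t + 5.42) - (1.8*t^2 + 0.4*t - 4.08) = -5.55*t^2 - 1.61*t + 9.5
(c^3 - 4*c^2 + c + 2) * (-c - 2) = -c^4 + 2*c^3 + 7*c^2 - 4*c - 4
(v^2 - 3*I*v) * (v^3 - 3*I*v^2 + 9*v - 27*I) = v^5 - 6*I*v^4 - 54*I*v^2 - 81*v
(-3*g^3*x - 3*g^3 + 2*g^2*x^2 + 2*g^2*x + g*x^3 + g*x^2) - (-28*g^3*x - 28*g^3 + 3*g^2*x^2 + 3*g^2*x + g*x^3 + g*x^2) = 25*g^3*x + 25*g^3 - g^2*x^2 - g^2*x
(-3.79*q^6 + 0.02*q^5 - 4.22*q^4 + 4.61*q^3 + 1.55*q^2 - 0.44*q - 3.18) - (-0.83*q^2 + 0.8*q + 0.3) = -3.79*q^6 + 0.02*q^5 - 4.22*q^4 + 4.61*q^3 + 2.38*q^2 - 1.24*q - 3.48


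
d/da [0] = 0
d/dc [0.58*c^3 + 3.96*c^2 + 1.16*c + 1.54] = 1.74*c^2 + 7.92*c + 1.16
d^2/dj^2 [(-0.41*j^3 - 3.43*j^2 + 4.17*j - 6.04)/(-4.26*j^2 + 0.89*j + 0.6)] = (7.105427357601e-15*j^5 + 1.13686837721616e-13*j^4 - 122.596538*j^3 + 711.585144*j^2 - 200.465856*j + 47.368208)/(77.308776*j^6 - 48.454092*j^5 - 22.542642*j^4 + 12.944071*j^3 + 3.17502*j^2 - 0.9612*j - 0.216)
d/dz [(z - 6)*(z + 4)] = 2*z - 2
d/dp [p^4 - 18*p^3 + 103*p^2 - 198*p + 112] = 4*p^3 - 54*p^2 + 206*p - 198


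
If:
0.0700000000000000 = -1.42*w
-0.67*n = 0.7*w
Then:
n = 0.05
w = -0.05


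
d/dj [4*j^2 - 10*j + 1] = 8*j - 10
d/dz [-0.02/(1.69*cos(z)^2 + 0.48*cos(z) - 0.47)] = -(0.0676*cos(z) + 0.0096)*sin(z)/(1.69*cos(z)^2 + 0.48*cos(z) - 0.47)^2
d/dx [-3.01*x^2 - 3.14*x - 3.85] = -6.02*x - 3.14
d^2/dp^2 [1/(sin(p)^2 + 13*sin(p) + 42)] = (-4*sin(p)^4 - 39*sin(p)^3 + 5*sin(p)^2 + 624*sin(p) + 254)/(sin(p)^2 + 13*sin(p) + 42)^3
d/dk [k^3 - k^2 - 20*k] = 3*k^2 - 2*k - 20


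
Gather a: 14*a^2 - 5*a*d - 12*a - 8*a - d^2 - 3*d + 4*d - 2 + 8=14*a^2 + a*(-5*d - 20) - d^2 + d + 6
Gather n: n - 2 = n - 2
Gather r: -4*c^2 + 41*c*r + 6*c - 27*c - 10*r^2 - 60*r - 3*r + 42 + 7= -4*c^2 - 21*c - 10*r^2 + r*(41*c - 63) + 49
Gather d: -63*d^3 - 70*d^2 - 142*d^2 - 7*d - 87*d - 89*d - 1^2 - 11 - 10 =-63*d^3 - 212*d^2 - 183*d - 22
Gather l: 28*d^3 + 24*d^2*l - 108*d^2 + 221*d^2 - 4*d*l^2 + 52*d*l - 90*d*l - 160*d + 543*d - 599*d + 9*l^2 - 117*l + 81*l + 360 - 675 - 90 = 28*d^3 + 113*d^2 - 216*d + l^2*(9 - 4*d) + l*(24*d^2 - 38*d - 36) - 405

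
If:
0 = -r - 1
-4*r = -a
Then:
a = -4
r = -1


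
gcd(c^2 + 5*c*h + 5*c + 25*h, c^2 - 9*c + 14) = 1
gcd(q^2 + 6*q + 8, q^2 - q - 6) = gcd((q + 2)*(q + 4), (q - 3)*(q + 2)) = q + 2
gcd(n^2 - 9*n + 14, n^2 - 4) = n - 2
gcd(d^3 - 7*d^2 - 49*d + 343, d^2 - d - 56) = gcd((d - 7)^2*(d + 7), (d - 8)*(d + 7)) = d + 7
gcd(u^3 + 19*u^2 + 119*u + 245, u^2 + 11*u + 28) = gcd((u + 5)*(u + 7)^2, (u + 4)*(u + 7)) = u + 7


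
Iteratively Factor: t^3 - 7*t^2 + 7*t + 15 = (t + 1)*(t^2 - 8*t + 15) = (t - 5)*(t + 1)*(t - 3)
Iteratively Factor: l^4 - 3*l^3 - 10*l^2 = (l)*(l^3 - 3*l^2 - 10*l) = l^2*(l^2 - 3*l - 10) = l^2*(l - 5)*(l + 2)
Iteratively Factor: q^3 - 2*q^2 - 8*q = (q)*(q^2 - 2*q - 8) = q*(q - 4)*(q + 2)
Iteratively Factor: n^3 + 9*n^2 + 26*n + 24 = (n + 4)*(n^2 + 5*n + 6) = (n + 3)*(n + 4)*(n + 2)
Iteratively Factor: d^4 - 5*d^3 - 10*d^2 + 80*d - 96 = (d - 3)*(d^3 - 2*d^2 - 16*d + 32) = (d - 3)*(d + 4)*(d^2 - 6*d + 8) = (d - 4)*(d - 3)*(d + 4)*(d - 2)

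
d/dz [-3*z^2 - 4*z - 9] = -6*z - 4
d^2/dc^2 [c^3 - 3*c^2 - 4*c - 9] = 6*c - 6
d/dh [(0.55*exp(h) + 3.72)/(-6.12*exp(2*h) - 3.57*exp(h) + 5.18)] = (3.366*exp(2*h) + 45.5328*exp(h) + 16.1294)*exp(h)/(37.4544*exp(4*h) + 43.6968*exp(3*h) - 50.6583*exp(2*h) - 36.9852*exp(h) + 26.8324)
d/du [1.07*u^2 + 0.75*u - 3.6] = 2.14*u + 0.75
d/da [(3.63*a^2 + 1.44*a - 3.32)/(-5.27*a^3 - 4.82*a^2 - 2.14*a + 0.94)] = (19.1301*a^4 + 15.1776*a^3 - 53.3166*a^2 - 25.1804*a - 5.7512)/(27.7729*a^6 + 50.8028*a^5 + 45.788*a^4 + 10.722*a^3 - 4.482*a^2 - 4.0232*a + 0.8836)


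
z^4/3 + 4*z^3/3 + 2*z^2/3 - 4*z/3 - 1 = (z/3 + 1)*(z - 1)*(z + 1)^2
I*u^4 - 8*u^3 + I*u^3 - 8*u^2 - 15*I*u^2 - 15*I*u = u*(u + 3*I)*(u + 5*I)*(I*u + I)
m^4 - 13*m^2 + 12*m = m*(m - 3)*(m - 1)*(m + 4)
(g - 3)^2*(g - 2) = g^3 - 8*g^2 + 21*g - 18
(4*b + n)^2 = 16*b^2 + 8*b*n + n^2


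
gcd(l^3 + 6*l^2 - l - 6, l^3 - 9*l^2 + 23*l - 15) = l - 1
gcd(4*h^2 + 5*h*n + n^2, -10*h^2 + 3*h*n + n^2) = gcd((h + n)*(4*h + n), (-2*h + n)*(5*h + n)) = 1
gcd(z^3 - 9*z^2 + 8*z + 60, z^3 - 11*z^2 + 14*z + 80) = z^2 - 3*z - 10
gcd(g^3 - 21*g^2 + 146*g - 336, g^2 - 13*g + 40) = g - 8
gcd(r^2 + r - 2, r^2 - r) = r - 1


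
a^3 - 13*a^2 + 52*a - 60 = (a - 6)*(a - 5)*(a - 2)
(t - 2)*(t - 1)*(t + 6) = t^3 + 3*t^2 - 16*t + 12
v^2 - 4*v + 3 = (v - 3)*(v - 1)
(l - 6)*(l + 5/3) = l^2 - 13*l/3 - 10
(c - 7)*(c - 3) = c^2 - 10*c + 21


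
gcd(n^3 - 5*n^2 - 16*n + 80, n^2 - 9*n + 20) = n^2 - 9*n + 20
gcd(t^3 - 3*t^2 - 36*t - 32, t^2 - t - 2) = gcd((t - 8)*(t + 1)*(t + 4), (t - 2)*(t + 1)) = t + 1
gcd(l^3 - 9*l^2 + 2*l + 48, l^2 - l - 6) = l^2 - l - 6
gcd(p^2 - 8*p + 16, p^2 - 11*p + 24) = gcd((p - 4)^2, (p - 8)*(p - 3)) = 1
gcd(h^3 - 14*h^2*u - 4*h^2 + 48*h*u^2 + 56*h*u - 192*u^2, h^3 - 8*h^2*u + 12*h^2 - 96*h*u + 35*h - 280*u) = -h + 8*u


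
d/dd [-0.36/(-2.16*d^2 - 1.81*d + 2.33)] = (-1.5552*d - 0.6516)/(2.16*d^2 + 1.81*d - 2.33)^2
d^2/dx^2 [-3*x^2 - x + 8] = -6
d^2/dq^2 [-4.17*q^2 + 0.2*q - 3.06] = -8.34000000000000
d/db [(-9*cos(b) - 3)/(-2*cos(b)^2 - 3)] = 3*(6*cos(b)^2 + 4*cos(b) - 9)*sin(b)/(2*sin(b)^2 - 5)^2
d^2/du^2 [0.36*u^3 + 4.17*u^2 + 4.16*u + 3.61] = 2.16*u + 8.34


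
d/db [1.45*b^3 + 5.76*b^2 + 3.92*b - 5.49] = 4.35*b^2 + 11.52*b + 3.92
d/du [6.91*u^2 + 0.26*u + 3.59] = 13.82*u + 0.26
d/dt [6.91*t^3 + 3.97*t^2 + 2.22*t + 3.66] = 20.73*t^2 + 7.94*t + 2.22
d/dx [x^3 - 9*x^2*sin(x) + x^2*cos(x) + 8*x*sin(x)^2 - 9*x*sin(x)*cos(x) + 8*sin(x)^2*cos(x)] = -x^2*sin(x) - 9*x^2*cos(x) + 3*x^2 - 18*x*sin(x) + 8*x*sin(2*x) + 2*x*cos(x) - 9*x*cos(2*x) - 2*sin(x) - 9*sin(2*x)/2 + 6*sin(3*x) - 4*cos(2*x) + 4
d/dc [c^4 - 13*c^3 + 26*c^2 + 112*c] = 4*c^3 - 39*c^2 + 52*c + 112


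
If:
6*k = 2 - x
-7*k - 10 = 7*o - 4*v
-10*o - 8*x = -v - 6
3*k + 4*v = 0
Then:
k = -120/1723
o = -2290/1723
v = 90/1723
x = 4166/1723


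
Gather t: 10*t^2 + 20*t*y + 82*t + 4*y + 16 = 10*t^2 + t*(20*y + 82) + 4*y + 16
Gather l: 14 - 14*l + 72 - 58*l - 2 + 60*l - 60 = 24 - 12*l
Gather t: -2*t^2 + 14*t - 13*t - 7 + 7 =-2*t^2 + t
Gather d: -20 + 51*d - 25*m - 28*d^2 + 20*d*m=-28*d^2 + d*(20*m + 51) - 25*m - 20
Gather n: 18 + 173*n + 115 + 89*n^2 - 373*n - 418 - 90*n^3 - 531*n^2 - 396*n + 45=-90*n^3 - 442*n^2 - 596*n - 240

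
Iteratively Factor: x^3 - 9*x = (x)*(x^2 - 9) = x*(x - 3)*(x + 3)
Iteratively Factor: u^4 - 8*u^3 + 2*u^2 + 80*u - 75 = (u - 5)*(u^3 - 3*u^2 - 13*u + 15) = (u - 5)^2*(u^2 + 2*u - 3) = (u - 5)^2*(u - 1)*(u + 3)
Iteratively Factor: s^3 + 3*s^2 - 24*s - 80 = (s - 5)*(s^2 + 8*s + 16) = (s - 5)*(s + 4)*(s + 4)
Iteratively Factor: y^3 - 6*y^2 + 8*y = (y - 4)*(y^2 - 2*y) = y*(y - 4)*(y - 2)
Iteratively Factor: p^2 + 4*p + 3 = (p + 1)*(p + 3)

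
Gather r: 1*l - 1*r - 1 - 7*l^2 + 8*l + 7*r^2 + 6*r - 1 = -7*l^2 + 9*l + 7*r^2 + 5*r - 2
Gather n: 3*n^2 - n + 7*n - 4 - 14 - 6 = 3*n^2 + 6*n - 24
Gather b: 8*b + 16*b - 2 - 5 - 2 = 24*b - 9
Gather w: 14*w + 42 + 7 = 14*w + 49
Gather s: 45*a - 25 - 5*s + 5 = 45*a - 5*s - 20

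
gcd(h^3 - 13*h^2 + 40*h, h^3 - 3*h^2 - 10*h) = h^2 - 5*h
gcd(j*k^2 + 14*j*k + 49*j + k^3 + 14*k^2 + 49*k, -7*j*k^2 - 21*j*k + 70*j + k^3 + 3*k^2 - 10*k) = 1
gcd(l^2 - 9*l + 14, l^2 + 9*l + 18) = 1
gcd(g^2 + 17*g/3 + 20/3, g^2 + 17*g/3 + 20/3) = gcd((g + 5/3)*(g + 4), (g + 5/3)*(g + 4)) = g^2 + 17*g/3 + 20/3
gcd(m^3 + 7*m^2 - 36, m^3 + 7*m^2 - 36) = m^3 + 7*m^2 - 36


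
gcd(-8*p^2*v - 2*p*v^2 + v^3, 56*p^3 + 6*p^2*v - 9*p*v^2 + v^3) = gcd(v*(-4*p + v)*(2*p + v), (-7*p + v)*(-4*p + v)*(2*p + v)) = 8*p^2 + 2*p*v - v^2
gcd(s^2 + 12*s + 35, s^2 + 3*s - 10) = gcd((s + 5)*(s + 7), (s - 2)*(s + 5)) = s + 5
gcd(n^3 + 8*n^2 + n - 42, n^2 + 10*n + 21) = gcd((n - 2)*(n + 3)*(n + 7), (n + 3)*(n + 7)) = n^2 + 10*n + 21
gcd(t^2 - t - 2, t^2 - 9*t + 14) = t - 2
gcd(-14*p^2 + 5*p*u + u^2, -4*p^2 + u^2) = 2*p - u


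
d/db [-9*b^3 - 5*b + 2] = -27*b^2 - 5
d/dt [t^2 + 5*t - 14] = 2*t + 5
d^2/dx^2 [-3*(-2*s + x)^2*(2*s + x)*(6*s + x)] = 96*s^2 - 72*s*x - 36*x^2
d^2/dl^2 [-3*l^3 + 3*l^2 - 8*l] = 6 - 18*l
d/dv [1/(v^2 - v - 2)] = (1 - 2*v)/(-v^2 + v + 2)^2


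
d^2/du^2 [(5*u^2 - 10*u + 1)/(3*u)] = 2/(3*u^3)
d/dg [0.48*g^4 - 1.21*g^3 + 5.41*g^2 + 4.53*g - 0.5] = 1.92*g^3 - 3.63*g^2 + 10.82*g + 4.53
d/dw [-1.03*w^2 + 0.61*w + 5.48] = 0.61 - 2.06*w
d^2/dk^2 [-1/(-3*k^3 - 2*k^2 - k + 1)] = 2*(-(9*k + 2)*(3*k^3 + 2*k^2 + k - 1) + (9*k^2 + 4*k + 1)^2)/(3*k^3 + 2*k^2 + k - 1)^3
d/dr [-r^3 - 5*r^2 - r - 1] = -3*r^2 - 10*r - 1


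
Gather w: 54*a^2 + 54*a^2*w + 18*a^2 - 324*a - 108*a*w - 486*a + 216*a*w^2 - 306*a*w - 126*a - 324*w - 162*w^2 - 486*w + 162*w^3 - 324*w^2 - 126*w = 72*a^2 - 936*a + 162*w^3 + w^2*(216*a - 486) + w*(54*a^2 - 414*a - 936)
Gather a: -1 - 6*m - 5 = -6*m - 6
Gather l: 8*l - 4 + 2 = 8*l - 2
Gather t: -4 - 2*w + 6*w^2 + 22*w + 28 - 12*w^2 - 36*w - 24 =-6*w^2 - 16*w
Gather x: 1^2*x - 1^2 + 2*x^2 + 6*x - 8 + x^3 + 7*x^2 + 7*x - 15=x^3 + 9*x^2 + 14*x - 24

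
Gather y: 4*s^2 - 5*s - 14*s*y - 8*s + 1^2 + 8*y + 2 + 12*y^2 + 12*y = 4*s^2 - 13*s + 12*y^2 + y*(20 - 14*s) + 3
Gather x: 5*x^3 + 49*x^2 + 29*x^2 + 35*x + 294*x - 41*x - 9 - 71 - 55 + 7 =5*x^3 + 78*x^2 + 288*x - 128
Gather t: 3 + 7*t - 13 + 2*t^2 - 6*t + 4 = 2*t^2 + t - 6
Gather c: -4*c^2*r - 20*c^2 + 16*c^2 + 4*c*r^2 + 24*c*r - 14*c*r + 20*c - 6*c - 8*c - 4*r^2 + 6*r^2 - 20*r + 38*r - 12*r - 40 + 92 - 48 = c^2*(-4*r - 4) + c*(4*r^2 + 10*r + 6) + 2*r^2 + 6*r + 4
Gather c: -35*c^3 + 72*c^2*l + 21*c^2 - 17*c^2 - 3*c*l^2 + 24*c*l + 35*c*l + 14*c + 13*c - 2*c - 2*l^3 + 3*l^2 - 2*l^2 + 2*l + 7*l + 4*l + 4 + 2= -35*c^3 + c^2*(72*l + 4) + c*(-3*l^2 + 59*l + 25) - 2*l^3 + l^2 + 13*l + 6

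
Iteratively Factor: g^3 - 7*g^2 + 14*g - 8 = (g - 2)*(g^2 - 5*g + 4) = (g - 4)*(g - 2)*(g - 1)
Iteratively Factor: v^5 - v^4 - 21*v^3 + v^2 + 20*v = (v)*(v^4 - v^3 - 21*v^2 + v + 20) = v*(v + 1)*(v^3 - 2*v^2 - 19*v + 20) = v*(v - 1)*(v + 1)*(v^2 - v - 20) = v*(v - 5)*(v - 1)*(v + 1)*(v + 4)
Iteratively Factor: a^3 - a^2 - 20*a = (a)*(a^2 - a - 20) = a*(a - 5)*(a + 4)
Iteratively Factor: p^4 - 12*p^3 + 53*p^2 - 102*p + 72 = (p - 2)*(p^3 - 10*p^2 + 33*p - 36) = (p - 3)*(p - 2)*(p^2 - 7*p + 12) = (p - 3)^2*(p - 2)*(p - 4)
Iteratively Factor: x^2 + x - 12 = (x + 4)*(x - 3)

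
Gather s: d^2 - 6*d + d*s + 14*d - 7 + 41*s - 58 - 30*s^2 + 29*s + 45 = d^2 + 8*d - 30*s^2 + s*(d + 70) - 20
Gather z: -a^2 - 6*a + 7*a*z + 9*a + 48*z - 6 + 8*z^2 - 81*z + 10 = -a^2 + 3*a + 8*z^2 + z*(7*a - 33) + 4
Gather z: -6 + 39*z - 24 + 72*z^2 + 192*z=72*z^2 + 231*z - 30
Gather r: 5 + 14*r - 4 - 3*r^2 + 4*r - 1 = -3*r^2 + 18*r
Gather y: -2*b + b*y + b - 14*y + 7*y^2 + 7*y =-b + 7*y^2 + y*(b - 7)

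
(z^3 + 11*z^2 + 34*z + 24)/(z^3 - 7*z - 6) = (z^2 + 10*z + 24)/(z^2 - z - 6)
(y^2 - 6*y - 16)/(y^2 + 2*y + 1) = (y^2 - 6*y - 16)/(y^2 + 2*y + 1)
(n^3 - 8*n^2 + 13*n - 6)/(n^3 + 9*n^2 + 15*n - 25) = (n^2 - 7*n + 6)/(n^2 + 10*n + 25)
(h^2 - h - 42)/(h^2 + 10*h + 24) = (h - 7)/(h + 4)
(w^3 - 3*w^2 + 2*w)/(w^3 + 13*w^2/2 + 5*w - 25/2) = 2*w*(w - 2)/(2*w^2 + 15*w + 25)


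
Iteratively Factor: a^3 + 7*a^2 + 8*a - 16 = (a + 4)*(a^2 + 3*a - 4) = (a + 4)^2*(a - 1)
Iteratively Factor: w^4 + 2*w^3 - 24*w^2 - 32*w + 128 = (w - 2)*(w^3 + 4*w^2 - 16*w - 64) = (w - 4)*(w - 2)*(w^2 + 8*w + 16) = (w - 4)*(w - 2)*(w + 4)*(w + 4)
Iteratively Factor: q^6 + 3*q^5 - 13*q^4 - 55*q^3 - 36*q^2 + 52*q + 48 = (q + 2)*(q^5 + q^4 - 15*q^3 - 25*q^2 + 14*q + 24) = (q + 2)^2*(q^4 - q^3 - 13*q^2 + q + 12) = (q - 4)*(q + 2)^2*(q^3 + 3*q^2 - q - 3) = (q - 4)*(q + 2)^2*(q + 3)*(q^2 - 1) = (q - 4)*(q + 1)*(q + 2)^2*(q + 3)*(q - 1)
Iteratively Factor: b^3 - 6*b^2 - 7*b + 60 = (b - 4)*(b^2 - 2*b - 15) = (b - 5)*(b - 4)*(b + 3)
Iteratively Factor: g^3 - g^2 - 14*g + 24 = (g - 2)*(g^2 + g - 12) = (g - 3)*(g - 2)*(g + 4)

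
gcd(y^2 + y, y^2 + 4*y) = y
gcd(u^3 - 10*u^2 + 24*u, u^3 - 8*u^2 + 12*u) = u^2 - 6*u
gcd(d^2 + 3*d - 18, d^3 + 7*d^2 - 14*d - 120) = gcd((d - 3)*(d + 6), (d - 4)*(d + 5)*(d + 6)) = d + 6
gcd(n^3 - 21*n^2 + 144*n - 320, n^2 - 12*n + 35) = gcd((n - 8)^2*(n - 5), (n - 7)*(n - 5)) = n - 5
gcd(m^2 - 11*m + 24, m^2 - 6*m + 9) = m - 3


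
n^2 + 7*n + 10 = (n + 2)*(n + 5)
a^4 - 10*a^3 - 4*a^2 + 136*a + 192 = (a - 8)*(a - 6)*(a + 2)^2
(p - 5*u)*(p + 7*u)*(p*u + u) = p^3*u + 2*p^2*u^2 + p^2*u - 35*p*u^3 + 2*p*u^2 - 35*u^3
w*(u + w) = u*w + w^2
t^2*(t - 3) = t^3 - 3*t^2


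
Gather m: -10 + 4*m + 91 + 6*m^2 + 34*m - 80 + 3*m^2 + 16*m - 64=9*m^2 + 54*m - 63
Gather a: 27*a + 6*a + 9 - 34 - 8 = 33*a - 33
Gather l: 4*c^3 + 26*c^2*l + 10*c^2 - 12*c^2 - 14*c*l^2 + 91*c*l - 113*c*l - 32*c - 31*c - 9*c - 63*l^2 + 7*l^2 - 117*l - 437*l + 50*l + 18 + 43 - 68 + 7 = 4*c^3 - 2*c^2 - 72*c + l^2*(-14*c - 56) + l*(26*c^2 - 22*c - 504)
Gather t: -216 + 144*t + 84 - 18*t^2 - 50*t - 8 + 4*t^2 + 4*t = -14*t^2 + 98*t - 140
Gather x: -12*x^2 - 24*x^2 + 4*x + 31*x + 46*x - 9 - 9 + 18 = -36*x^2 + 81*x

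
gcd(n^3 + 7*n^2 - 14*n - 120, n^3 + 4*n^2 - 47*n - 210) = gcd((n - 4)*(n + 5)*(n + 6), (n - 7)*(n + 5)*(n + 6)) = n^2 + 11*n + 30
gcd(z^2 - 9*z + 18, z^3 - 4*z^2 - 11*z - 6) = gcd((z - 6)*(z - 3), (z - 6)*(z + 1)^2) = z - 6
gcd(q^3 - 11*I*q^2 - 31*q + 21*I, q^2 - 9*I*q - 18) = q - 3*I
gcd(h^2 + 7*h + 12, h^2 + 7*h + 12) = h^2 + 7*h + 12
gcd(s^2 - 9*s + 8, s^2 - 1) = s - 1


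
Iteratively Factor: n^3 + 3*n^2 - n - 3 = (n - 1)*(n^2 + 4*n + 3) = (n - 1)*(n + 1)*(n + 3)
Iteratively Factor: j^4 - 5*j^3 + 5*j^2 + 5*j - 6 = (j - 2)*(j^3 - 3*j^2 - j + 3) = (j - 2)*(j + 1)*(j^2 - 4*j + 3) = (j - 2)*(j - 1)*(j + 1)*(j - 3)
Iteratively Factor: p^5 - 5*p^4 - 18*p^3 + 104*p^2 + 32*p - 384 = (p - 4)*(p^4 - p^3 - 22*p^2 + 16*p + 96) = (p - 4)*(p - 3)*(p^3 + 2*p^2 - 16*p - 32) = (p - 4)^2*(p - 3)*(p^2 + 6*p + 8) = (p - 4)^2*(p - 3)*(p + 4)*(p + 2)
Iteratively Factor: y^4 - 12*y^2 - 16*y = (y)*(y^3 - 12*y - 16) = y*(y + 2)*(y^2 - 2*y - 8) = y*(y - 4)*(y + 2)*(y + 2)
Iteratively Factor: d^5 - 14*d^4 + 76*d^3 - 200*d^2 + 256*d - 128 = (d - 4)*(d^4 - 10*d^3 + 36*d^2 - 56*d + 32) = (d - 4)*(d - 2)*(d^3 - 8*d^2 + 20*d - 16) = (d - 4)^2*(d - 2)*(d^2 - 4*d + 4) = (d - 4)^2*(d - 2)^2*(d - 2)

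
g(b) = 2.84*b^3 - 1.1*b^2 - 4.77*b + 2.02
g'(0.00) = -4.77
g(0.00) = 2.02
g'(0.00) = -4.77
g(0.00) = 2.02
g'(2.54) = 44.61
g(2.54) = 29.35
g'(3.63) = 99.51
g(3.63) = 106.05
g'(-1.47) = 16.87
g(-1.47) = -2.37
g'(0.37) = -4.42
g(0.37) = 0.25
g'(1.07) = 2.63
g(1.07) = -0.86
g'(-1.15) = 9.03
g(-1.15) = 1.73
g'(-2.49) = 53.53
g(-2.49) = -36.77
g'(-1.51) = 17.98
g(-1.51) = -3.06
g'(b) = 8.52*b^2 - 2.2*b - 4.77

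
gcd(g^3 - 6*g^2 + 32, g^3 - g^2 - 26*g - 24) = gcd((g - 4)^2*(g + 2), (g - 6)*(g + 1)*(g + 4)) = 1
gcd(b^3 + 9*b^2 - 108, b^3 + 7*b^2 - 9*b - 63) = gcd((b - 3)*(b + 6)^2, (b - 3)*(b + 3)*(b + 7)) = b - 3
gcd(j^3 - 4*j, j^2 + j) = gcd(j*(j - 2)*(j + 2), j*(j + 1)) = j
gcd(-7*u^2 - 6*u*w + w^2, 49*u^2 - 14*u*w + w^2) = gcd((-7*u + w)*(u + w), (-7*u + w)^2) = 7*u - w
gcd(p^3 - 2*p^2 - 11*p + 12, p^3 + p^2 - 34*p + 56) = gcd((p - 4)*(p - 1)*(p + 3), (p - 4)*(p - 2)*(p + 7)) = p - 4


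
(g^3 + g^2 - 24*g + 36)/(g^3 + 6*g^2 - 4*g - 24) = (g - 3)/(g + 2)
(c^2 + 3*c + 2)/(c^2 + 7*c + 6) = (c + 2)/(c + 6)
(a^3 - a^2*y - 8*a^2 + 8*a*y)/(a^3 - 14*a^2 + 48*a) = (a - y)/(a - 6)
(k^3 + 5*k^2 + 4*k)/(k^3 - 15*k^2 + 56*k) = (k^2 + 5*k + 4)/(k^2 - 15*k + 56)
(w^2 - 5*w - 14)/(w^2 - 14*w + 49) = (w + 2)/(w - 7)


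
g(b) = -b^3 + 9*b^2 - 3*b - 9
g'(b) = -3*b^2 + 18*b - 3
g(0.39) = -8.86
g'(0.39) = 3.56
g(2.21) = 17.53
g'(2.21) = 22.13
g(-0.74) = -1.45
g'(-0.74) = -17.96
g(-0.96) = 3.06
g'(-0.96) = -23.04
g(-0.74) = -1.45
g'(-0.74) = -17.96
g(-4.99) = 354.32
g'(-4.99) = -167.52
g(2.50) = 24.12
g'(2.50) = 23.25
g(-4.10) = 223.51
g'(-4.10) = -127.23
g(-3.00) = 108.00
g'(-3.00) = -84.00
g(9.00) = -36.00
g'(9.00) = -84.00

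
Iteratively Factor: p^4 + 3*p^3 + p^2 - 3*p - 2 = (p + 1)*(p^3 + 2*p^2 - p - 2) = (p + 1)*(p + 2)*(p^2 - 1) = (p - 1)*(p + 1)*(p + 2)*(p + 1)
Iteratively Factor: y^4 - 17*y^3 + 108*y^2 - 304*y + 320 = (y - 4)*(y^3 - 13*y^2 + 56*y - 80) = (y - 4)^2*(y^2 - 9*y + 20) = (y - 4)^3*(y - 5)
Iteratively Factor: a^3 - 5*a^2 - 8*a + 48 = (a - 4)*(a^2 - a - 12) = (a - 4)*(a + 3)*(a - 4)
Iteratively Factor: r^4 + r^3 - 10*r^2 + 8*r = (r - 2)*(r^3 + 3*r^2 - 4*r) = r*(r - 2)*(r^2 + 3*r - 4) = r*(r - 2)*(r - 1)*(r + 4)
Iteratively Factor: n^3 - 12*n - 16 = (n + 2)*(n^2 - 2*n - 8) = (n + 2)^2*(n - 4)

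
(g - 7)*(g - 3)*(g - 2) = g^3 - 12*g^2 + 41*g - 42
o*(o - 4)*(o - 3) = o^3 - 7*o^2 + 12*o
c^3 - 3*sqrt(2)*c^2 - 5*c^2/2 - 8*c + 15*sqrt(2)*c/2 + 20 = (c - 5/2)*(c - 4*sqrt(2))*(c + sqrt(2))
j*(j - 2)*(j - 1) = j^3 - 3*j^2 + 2*j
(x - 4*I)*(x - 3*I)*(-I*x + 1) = -I*x^3 - 6*x^2 + 5*I*x - 12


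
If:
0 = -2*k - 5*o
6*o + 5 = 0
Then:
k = 25/12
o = -5/6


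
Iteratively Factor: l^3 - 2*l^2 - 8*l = (l)*(l^2 - 2*l - 8) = l*(l - 4)*(l + 2)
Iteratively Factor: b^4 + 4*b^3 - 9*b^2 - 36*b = (b)*(b^3 + 4*b^2 - 9*b - 36) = b*(b - 3)*(b^2 + 7*b + 12) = b*(b - 3)*(b + 4)*(b + 3)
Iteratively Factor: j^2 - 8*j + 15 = (j - 3)*(j - 5)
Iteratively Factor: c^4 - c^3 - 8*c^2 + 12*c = (c + 3)*(c^3 - 4*c^2 + 4*c) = (c - 2)*(c + 3)*(c^2 - 2*c) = (c - 2)^2*(c + 3)*(c)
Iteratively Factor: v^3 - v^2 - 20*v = (v - 5)*(v^2 + 4*v) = v*(v - 5)*(v + 4)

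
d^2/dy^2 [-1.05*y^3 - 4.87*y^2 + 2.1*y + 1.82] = -6.3*y - 9.74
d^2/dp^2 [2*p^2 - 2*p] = 4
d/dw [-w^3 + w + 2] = 1 - 3*w^2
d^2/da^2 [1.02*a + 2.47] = 0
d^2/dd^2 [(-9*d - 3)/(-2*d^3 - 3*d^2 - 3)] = 18*(12*d^2*(d + 1)^2*(3*d + 1) - (6*d^2 + 6*d + (2*d + 1)*(3*d + 1))*(2*d^3 + 3*d^2 + 3))/(2*d^3 + 3*d^2 + 3)^3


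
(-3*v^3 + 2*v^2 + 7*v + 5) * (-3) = 9*v^3 - 6*v^2 - 21*v - 15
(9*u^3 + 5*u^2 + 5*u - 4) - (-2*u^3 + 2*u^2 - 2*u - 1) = 11*u^3 + 3*u^2 + 7*u - 3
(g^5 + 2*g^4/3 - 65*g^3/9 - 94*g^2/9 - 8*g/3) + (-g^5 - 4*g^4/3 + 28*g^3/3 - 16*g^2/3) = -2*g^4/3 + 19*g^3/9 - 142*g^2/9 - 8*g/3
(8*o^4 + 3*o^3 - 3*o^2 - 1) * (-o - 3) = -8*o^5 - 27*o^4 - 6*o^3 + 9*o^2 + o + 3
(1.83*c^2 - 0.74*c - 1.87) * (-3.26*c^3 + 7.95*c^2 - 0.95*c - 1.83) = -5.9658*c^5 + 16.9609*c^4 - 1.5253*c^3 - 17.5124*c^2 + 3.1307*c + 3.4221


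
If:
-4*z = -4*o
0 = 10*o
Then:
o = 0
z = 0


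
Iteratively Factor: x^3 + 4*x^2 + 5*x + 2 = (x + 1)*(x^2 + 3*x + 2) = (x + 1)^2*(x + 2)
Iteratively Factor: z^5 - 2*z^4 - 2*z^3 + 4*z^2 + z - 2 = (z + 1)*(z^4 - 3*z^3 + z^2 + 3*z - 2) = (z - 1)*(z + 1)*(z^3 - 2*z^2 - z + 2) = (z - 2)*(z - 1)*(z + 1)*(z^2 - 1) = (z - 2)*(z - 1)^2*(z + 1)*(z + 1)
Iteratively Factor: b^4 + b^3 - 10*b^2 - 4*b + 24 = (b + 3)*(b^3 - 2*b^2 - 4*b + 8) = (b + 2)*(b + 3)*(b^2 - 4*b + 4) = (b - 2)*(b + 2)*(b + 3)*(b - 2)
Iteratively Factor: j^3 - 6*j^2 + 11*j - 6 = (j - 1)*(j^2 - 5*j + 6) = (j - 2)*(j - 1)*(j - 3)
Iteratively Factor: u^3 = (u)*(u^2) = u^2*(u)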